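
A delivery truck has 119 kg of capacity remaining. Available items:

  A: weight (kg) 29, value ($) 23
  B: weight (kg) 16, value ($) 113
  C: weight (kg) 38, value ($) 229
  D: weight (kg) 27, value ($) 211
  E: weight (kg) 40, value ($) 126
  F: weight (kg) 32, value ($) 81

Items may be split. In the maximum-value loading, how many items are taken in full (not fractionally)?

3

Ratios (sorted): D 7.81, B 7.06, C 6.03, E 3.15, F 2.53, A 0.79
take D (27 @ 211); take B (16 @ 113); take C (38 @ 229); take 38/40 of E → 119.70. Capacity used 119/119.
3 item(s) taken whole; one partial (take 38/40 of E).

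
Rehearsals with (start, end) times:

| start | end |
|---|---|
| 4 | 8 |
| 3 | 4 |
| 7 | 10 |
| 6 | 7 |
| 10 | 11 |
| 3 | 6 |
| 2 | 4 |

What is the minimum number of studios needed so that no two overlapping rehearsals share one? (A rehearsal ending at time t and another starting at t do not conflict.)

3

starts: [2, 3, 3, 4, 6, 7, 10]
ends:   [4, 4, 6, 7, 8, 10, 11]
s2→1 s3→2 s3→3  — peak 3.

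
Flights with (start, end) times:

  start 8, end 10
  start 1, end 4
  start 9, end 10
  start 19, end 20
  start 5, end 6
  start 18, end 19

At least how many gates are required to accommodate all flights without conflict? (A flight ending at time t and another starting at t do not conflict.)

Events (time:±→running): 1:+→1 4:-→0 5:+→1 6:-→0 8:+→1 9:+→2 … peak 2.

2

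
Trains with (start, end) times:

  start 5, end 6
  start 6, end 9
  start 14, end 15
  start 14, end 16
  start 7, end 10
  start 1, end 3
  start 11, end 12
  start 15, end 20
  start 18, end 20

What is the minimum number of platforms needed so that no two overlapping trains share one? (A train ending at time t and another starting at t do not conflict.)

Count concurrent intervals with a sweep; the peak is the room count.
starts: [1, 5, 6, 7, 11, 14, 14, 15, 18]
ends:   [3, 6, 9, 10, 12, 15, 16, 20, 20]
s1→1 e3→0 s5→1 e6→0 s6→1 s7→2  — peak 2.

2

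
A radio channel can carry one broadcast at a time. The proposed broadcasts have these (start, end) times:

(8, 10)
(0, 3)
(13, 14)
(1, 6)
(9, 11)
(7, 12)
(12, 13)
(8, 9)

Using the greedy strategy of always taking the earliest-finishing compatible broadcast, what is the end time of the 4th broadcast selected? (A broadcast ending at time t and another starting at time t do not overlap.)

Greedy by earliest finish: after sorting by end time, pick each interval compatible with the last pick.
Sorted by end: (0,3)  (1,6)  (8,9)  (8,10)  (9,11)  (7,12)  (12,13)  (13,14)
take (0,3); take (8,9); take (9,11); take (12,13); take (13,14).
Selected: (0,3) (8,9) (9,11) (12,13) (13,14)

13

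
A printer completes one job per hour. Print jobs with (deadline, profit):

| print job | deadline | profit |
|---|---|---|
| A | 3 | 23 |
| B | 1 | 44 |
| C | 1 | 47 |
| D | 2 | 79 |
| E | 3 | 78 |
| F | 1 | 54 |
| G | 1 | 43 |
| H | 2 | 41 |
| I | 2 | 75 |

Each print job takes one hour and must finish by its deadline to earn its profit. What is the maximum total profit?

232

Take jobs in profit order; each goes to the latest open slot no later than its deadline.
By profit: D(d2,79), E(d3,78), I(d2,75), F(d1,54), C(d1,47), B(d1,44), G(d1,43), H(d2,41), A(d3,23)
D→slot 2; E→slot 3; I→slot 1; F skipped; C skipped; B skipped; G skipped; H skipped; A skipped.
Profit = 75 + 79 + 78 = 232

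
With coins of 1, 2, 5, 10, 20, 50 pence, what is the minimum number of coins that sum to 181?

6

Greedy: take as many of the largest coin as possible, then repeat with the remainder.
181 = 3×50 + 1×20 + 1×10 + 1×1
Total coins = 3 + 1 + 1 + 1 = 6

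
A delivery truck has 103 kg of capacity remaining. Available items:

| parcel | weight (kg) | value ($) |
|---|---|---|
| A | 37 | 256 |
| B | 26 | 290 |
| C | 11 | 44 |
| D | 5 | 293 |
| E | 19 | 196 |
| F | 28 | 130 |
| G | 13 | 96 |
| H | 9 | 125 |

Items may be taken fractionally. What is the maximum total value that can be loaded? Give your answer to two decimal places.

1214.49

Greedy by value/weight ratio, highest first.
Order: D (293/5=58.60) > H (125/9=13.89) > B (290/26=11.15) > E (196/19=10.32) > G (96/13=7.38) > A (256/37=6.92) > F (130/28=4.64) > C (44/11=4.00)
Fill: take D (5 @ 293) → take H (9 @ 125) → take B (26 @ 290) → take E (19 @ 196) → take G (13 @ 96) → take 31/37 of A → 214.49; 103/103 used.
Total value = 1214.49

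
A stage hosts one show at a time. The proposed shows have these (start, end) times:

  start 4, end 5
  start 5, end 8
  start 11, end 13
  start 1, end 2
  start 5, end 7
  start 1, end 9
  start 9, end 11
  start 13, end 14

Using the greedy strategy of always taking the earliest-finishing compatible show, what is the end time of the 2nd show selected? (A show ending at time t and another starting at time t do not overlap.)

5

Sort by end time and greedily take each interval whose start is ≥ the last chosen end.
By end time: (1,2), (4,5), (5,7), (5,8), (1,9), (9,11), (11,13), (13,14).
Pick (1,2); next start ≥ 2 → (4,5); next start ≥ 5 → (5,7); next start ≥ 7 → (9,11); next start ≥ 11 → (11,13); next start ≥ 13 → (13,14).
Selected: (1,2) (4,5) (5,7) (9,11) (11,13) (13,14)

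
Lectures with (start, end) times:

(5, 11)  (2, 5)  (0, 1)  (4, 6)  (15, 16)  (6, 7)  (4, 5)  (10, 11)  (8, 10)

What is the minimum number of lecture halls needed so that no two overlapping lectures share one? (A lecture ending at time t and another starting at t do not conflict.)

3

Events (time:±→running): 0:+→1 1:-→0 2:+→1 4:+→2 4:+→3 … peak 3.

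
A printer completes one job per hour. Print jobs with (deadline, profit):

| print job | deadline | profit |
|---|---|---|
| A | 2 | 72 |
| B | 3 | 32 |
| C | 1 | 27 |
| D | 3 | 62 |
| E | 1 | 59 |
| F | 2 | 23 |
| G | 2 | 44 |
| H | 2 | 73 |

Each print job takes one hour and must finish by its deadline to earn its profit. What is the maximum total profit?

Take jobs in profit order; each goes to the latest open slot no later than its deadline.
By profit: H(d2,73), A(d2,72), D(d3,62), E(d1,59), G(d2,44), B(d3,32), C(d1,27), F(d2,23)
H→slot 2; A→slot 1; D→slot 3; E skipped; G skipped; B skipped; C skipped; F skipped.
Profit = 72 + 73 + 62 = 207

207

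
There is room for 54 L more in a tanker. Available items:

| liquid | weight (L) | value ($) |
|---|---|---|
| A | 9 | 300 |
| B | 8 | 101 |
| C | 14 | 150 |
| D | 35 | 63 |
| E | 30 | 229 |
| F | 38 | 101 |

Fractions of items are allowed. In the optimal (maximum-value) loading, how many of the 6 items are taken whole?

Sort by value per unit weight and fill in that order.
Ratios (sorted): A 33.33, B 12.62, C 10.71, E 7.63, F 2.66, D 1.80
take A (9 @ 300); take B (8 @ 101); take C (14 @ 150); take 23/30 of E → 175.57. Capacity used 54/54.
3 item(s) taken whole; one partial (take 23/30 of E).

3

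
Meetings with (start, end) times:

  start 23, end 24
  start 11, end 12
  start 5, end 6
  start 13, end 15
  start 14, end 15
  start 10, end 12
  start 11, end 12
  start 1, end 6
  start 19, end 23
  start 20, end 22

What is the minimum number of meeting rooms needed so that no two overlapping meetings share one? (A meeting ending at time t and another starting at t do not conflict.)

The answer is the maximum number of intervals overlapping at any instant.
starts: [1, 5, 10, 11, 11, 13, 14, 19, 20, 23]
ends:   [6, 6, 12, 12, 12, 15, 15, 22, 23, 24]
s1→1 s5→2 e6→1 e6→0 s10→1 s11→2 s11→3  — peak 3.

3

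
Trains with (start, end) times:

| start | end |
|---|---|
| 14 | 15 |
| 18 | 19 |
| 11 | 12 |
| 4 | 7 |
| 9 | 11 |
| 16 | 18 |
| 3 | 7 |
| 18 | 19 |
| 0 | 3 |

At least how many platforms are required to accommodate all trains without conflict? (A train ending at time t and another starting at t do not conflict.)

2

The answer is the maximum number of intervals overlapping at any instant.
Events (time:±→running): 0:+→1 3:-→0 3:+→1 4:+→2 … peak 2.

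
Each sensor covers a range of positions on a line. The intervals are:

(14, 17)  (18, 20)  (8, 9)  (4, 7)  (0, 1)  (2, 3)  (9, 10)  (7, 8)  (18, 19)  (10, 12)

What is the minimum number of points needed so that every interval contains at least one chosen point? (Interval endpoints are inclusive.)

Process intervals by earliest right end; each time one isn't hit yet, stab at its right endpoint.
Sorted: [0,1] [2,3] [4,7] [7,8] [8,9] [9,10] [10,12] [14,17] [18,19] [18,20]
{[0,1]} hit by 1; {[2,3]} hit by 3; {[4,7],[7,8]} hit by 7; {[8,9],[9,10]} hit by 9; {[10,12]} hit by 12; {[14,17]} hit by 17; {[18,19],[18,20]} hit by 19.
Points: 1, 3, 7, 9, 12, 17, 19 (7 total).

7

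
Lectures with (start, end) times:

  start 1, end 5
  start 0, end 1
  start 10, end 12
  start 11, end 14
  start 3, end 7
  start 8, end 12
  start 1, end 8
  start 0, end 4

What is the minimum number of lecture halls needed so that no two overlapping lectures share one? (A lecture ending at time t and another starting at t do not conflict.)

Events (time:±→running): 0:+→1 0:+→2 1:-→1 1:+→2 1:+→3 3:+→4 … peak 4.

4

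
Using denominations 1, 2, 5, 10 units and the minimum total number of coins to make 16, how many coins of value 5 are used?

1

Greedy: take as many of the largest coin as possible, then repeat with the remainder.
16 = 1×10 + 1×5 + 1×1
Count of 5: 1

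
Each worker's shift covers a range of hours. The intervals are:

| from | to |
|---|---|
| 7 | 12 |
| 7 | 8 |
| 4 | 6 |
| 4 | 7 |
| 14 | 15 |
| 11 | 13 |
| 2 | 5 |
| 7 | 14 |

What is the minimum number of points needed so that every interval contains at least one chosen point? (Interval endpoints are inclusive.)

4

Process intervals by earliest right end; each time one isn't hit yet, stab at its right endpoint.
Sorted: [2,5] [4,6] [4,7] [7,8] [7,12] [11,13] [7,14] [14,15]
{[2,5],[4,6],[4,7]} hit by 5; {[7,8],[7,12]} hit by 8; {[11,13],[7,14]} hit by 13; {[14,15]} hit by 15.
Points: 5, 8, 13, 15 (4 total).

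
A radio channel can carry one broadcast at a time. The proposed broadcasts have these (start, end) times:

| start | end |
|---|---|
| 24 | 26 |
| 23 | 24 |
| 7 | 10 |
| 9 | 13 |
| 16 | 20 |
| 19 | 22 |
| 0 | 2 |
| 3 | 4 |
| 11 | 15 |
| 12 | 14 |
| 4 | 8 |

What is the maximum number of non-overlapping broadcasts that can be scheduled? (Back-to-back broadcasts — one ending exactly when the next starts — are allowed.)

7

Greedy by earliest finish: after sorting by end time, pick each interval compatible with the last pick.
By end time: (0,2), (3,4), (4,8), (7,10), (9,13), (12,14), (11,15), (16,20), (19,22), (23,24), (24,26).
Pick (0,2); next start ≥ 2 → (3,4); next start ≥ 4 → (4,8); next start ≥ 8 → (9,13); next start ≥ 13 → (16,20); next start ≥ 20 → (23,24); next start ≥ 24 → (24,26).
Selected 7 broadcasts.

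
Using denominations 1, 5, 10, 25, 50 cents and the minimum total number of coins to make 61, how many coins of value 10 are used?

1

Use the largest denomination that fits, subtract, and repeat.
61 = 1×50 + 1×10 + 1×1
Count of 10: 1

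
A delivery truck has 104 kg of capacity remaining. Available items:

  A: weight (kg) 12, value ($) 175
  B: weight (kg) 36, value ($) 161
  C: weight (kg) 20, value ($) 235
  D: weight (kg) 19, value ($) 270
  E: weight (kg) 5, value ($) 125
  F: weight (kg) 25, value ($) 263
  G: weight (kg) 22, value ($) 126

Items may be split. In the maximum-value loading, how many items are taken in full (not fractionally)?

Greedy by value/weight ratio, highest first.
Ratios (sorted): E 25.00, A 14.58, D 14.21, C 11.75, F 10.52, G 5.73, B 4.47
take E (5 @ 125); take A (12 @ 175); take D (19 @ 270); take C (20 @ 235); take F (25 @ 263); take G (22 @ 126); take 1/36 of B → 4.47. Capacity used 104/104.
6 item(s) taken whole; one partial (take 1/36 of B).

6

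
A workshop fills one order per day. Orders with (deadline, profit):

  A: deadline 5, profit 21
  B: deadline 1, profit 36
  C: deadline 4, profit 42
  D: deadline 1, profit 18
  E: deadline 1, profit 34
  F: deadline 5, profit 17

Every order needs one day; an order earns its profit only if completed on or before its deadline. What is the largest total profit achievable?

Take jobs in profit order; each goes to the latest open slot no later than its deadline.
By profit: C(d4,42), B(d1,36), E(d1,34), A(d5,21), D(d1,18), F(d5,17)
C→slot 4; B→slot 1; E skipped; A→slot 5; D skipped; F→slot 3.
Profit = 36 + 17 + 42 + 21 = 116

116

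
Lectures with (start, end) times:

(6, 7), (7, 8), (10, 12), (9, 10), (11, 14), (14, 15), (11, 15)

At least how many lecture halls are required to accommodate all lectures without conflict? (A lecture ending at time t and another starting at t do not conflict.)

3

The answer is the maximum number of intervals overlapping at any instant.
Events (time:±→running): 6:+→1 7:-→0 7:+→1 8:-→0 9:+→1 10:-→0 10:+→1 11:+→2 11:+→3 … peak 3.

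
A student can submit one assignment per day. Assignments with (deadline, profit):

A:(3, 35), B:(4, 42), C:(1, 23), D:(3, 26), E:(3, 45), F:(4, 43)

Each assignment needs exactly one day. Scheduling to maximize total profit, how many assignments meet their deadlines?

4

Sort by profit descending; place each in the latest free slot ≤ its deadline.
Profit order: E=45 F=43 B=42 A=35 D=26 C=23
Assign: E→slot 3, F→slot 4, B→slot 2, A→slot 1, D skipped, C skipped.
Slots: [1:A] [2:B] [3:E] [4:F]
4 of 6 scheduled.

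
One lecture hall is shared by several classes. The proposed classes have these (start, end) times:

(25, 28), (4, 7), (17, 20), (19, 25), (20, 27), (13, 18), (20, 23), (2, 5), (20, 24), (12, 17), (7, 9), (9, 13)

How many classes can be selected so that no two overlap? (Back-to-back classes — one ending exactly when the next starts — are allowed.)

6

Sorted by end: (2,5)  (4,7)  (7,9)  (9,13)  (12,17)  (13,18)  (17,20)  (20,23)  (20,24)  (19,25)  (20,27)  (25,28)
take (2,5); take (7,9); take (9,13); take (13,18); take (20,23); skip (20,27); take (25,28).
Selected 6 classes.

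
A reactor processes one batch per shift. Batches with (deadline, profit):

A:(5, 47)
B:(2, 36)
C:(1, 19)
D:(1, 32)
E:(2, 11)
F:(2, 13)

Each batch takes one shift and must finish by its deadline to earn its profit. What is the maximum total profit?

Take jobs in profit order; each goes to the latest open slot no later than its deadline.
Profit order: A=47 B=36 D=32 C=19 F=13 E=11
Assign: A→slot 5, B→slot 2, D→slot 1, C skipped, F skipped, E skipped.
Slots: [1:D] [2:B] [5:A]
Profit = 32 + 36 + 47 = 115

115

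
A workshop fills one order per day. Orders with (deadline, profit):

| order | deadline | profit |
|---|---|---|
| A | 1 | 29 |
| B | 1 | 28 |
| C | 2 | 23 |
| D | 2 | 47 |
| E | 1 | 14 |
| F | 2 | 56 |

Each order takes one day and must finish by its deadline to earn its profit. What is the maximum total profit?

103

Profit order: F=56 D=47 A=29 B=28 C=23 E=14
Assign: F→slot 2, D→slot 1, A skipped, B skipped, C skipped, E skipped.
Slots: [1:D] [2:F]
Profit = 47 + 56 = 103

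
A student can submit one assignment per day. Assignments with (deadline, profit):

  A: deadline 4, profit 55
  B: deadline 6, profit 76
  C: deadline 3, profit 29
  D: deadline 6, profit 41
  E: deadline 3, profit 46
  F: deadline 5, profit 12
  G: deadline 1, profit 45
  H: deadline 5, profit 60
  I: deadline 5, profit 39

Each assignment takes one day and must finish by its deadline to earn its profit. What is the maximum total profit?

323

Profit order: B=76 H=60 A=55 E=46 G=45 D=41 I=39 C=29 F=12
Assign: B→slot 6, H→slot 5, A→slot 4, E→slot 3, G→slot 1, D→slot 2, I skipped, C skipped, F skipped.
Slots: [1:G] [2:D] [3:E] [4:A] [5:H] [6:B]
Profit = 45 + 41 + 46 + 55 + 60 + 76 = 323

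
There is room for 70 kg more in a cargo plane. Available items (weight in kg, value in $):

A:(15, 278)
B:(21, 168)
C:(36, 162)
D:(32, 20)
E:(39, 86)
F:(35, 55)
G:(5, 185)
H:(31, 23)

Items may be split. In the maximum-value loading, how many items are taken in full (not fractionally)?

3

Sort by value per unit weight and fill in that order.
Order: G (185/5=37.00) > A (278/15=18.53) > B (168/21=8.00) > C (162/36=4.50) > E (86/39=2.21) > F (55/35=1.57) > H (23/31=0.74) > D (20/32=0.62)
Fill: take G (5 @ 185) → take A (15 @ 278) → take B (21 @ 168) → take 29/36 of C → 130.50; 70/70 used.
3 item(s) taken whole; one partial (take 29/36 of C).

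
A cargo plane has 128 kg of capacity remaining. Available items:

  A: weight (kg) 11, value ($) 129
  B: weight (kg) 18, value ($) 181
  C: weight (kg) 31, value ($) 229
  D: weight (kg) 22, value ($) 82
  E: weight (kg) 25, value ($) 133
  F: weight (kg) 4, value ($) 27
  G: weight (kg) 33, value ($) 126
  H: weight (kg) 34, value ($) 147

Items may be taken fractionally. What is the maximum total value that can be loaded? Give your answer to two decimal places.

Ratios (sorted): A 11.73, B 10.06, C 7.39, F 6.75, E 5.32, H 4.32, G 3.82, D 3.73
take A (11 @ 129); take B (18 @ 181); take C (31 @ 229); take F (4 @ 27); take E (25 @ 133); take H (34 @ 147); take 5/33 of G → 19.09. Capacity used 128/128.
Total value = 865.09

865.09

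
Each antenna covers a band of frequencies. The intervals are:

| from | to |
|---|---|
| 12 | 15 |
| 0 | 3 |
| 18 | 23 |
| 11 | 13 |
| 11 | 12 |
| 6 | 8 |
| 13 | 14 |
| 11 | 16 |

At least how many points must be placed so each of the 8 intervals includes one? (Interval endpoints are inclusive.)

5

By right end: [0,3]  [6,8]  [11,12]  [11,13]  [13,14]  [12,15]  [11,16]  [18,23]
[0,3] uncovered → point at 3; [6,8] uncovered → point at 8; [11,12] uncovered → point at 12; [13,14] uncovered → point at 14; [18,23] uncovered → point at 23.
Points: 3, 8, 12, 14, 23 (5 total).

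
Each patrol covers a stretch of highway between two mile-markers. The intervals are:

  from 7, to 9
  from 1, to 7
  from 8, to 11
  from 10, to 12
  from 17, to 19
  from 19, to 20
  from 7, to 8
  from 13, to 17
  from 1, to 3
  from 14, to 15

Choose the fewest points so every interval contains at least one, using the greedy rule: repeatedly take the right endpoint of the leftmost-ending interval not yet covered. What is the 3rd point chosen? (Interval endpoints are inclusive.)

Sort by right endpoint; whenever an interval is uncovered, place a point at its right end.
By right end: [1,3]  [1,7]  [7,8]  [7,9]  [8,11]  [10,12]  [14,15]  [13,17]  [17,19]  [19,20]
[1,3] uncovered → point at 3; [7,8] uncovered → point at 8; [10,12] uncovered → point at 12; [14,15] uncovered → point at 15; [17,19] uncovered → point at 19.
Points: 3, 8, 12, 15, 19 (5 total).

12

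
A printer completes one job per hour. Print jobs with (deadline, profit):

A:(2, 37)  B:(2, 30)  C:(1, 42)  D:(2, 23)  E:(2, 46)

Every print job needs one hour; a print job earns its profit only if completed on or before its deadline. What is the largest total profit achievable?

88

Take jobs in profit order; each goes to the latest open slot no later than its deadline.
Profit order: E=46 C=42 A=37 B=30 D=23
Assign: E→slot 2, C→slot 1, A skipped, B skipped, D skipped.
Slots: [1:C] [2:E]
Profit = 42 + 46 = 88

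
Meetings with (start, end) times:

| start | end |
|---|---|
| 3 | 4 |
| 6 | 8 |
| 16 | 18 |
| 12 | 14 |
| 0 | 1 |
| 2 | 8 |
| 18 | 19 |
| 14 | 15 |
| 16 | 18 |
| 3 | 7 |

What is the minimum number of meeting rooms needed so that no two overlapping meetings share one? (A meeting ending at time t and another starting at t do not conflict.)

Count concurrent intervals with a sweep; the peak is the room count.
starts: [0, 2, 3, 3, 6, 12, 14, 16, 16, 18]
ends:   [1, 4, 7, 8, 8, 14, 15, 18, 18, 19]
s0→1 e1→0 s2→1 s3→2 s3→3  — peak 3.

3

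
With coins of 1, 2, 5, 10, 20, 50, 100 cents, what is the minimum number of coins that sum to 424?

7

424 − 4×100→24 − 1×20→4 − 2×2→0
Total coins = 4 + 1 + 2 = 7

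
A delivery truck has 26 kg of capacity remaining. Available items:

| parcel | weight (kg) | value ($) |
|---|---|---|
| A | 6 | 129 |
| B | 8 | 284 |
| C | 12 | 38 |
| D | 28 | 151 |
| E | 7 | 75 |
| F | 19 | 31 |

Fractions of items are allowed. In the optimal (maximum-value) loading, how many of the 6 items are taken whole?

3

Sort by value per unit weight and fill in that order.
Ratios (sorted): B 35.50, A 21.50, E 10.71, D 5.39, C 3.17, F 1.63
take B (8 @ 284); take A (6 @ 129); take E (7 @ 75); take 5/28 of D → 26.96. Capacity used 26/26.
3 item(s) taken whole; one partial (take 5/28 of D).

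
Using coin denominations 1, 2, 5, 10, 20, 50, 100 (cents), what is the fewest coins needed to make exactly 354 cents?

6

Greedy: take as many of the largest coin as possible, then repeat with the remainder.
354 − 3×100→54 − 1×50→4 − 2×2→0
Total coins = 3 + 1 + 2 = 6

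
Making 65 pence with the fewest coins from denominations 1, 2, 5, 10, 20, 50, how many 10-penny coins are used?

1

Greedy: take as many of the largest coin as possible, then repeat with the remainder.
65 − 1×50→15 − 1×10→5 − 1×5→0
Count of 10: 1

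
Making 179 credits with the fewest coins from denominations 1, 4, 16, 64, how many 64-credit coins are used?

179 = 2×64 + 3×16 + 3×1
Count of 64: 2

2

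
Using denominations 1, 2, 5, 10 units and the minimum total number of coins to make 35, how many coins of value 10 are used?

35 − 3×10→5 − 1×5→0
Count of 10: 3

3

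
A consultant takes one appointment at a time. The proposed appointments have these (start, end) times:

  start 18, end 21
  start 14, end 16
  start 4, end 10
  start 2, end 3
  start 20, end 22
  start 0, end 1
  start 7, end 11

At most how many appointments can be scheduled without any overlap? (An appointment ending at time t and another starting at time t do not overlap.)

Order by finish time; keep every interval that doesn't clash with the previous kept one.
Sorted by end: (0,1)  (2,3)  (4,10)  (7,11)  (14,16)  (18,21)  (20,22)
take (0,1); take (2,3); take (4,10); take (14,16); take (18,21); skip (20,22).
Selected 5 appointments.

5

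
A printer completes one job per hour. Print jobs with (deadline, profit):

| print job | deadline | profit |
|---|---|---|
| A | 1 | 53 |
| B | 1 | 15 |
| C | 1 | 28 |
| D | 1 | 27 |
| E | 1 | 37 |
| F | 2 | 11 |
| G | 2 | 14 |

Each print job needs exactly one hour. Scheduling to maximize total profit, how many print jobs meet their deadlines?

Take jobs in profit order; each goes to the latest open slot no later than its deadline.
By profit: A(d1,53), E(d1,37), C(d1,28), D(d1,27), B(d1,15), G(d2,14), F(d2,11)
A→slot 1; E skipped; C skipped; D skipped; B skipped; G→slot 2; F skipped.
2 of 7 scheduled.

2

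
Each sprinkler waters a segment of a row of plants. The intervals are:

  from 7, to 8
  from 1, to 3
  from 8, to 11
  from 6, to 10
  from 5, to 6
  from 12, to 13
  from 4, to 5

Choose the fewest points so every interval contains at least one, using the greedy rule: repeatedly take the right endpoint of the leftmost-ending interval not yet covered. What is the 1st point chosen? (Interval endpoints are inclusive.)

3

Process intervals by earliest right end; each time one isn't hit yet, stab at its right endpoint.
Sorted: [1,3] [4,5] [5,6] [7,8] [6,10] [8,11] [12,13]
{[1,3]} hit by 3; {[4,5],[5,6]} hit by 5; {[7,8],[6,10],[8,11]} hit by 8; {[12,13]} hit by 13.
Points: 3, 5, 8, 13 (4 total).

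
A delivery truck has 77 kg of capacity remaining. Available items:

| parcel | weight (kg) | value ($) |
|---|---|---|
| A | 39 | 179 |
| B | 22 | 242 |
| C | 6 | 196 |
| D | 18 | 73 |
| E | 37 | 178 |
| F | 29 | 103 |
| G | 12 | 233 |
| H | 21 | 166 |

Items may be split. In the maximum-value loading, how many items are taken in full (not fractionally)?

Greedy by value/weight ratio, highest first.
Order: C (196/6=32.67) > G (233/12=19.42) > B (242/22=11.00) > H (166/21=7.90) > E (178/37=4.81) > A (179/39=4.59) > D (73/18=4.06) > F (103/29=3.55)
Fill: take C (6 @ 196) → take G (12 @ 233) → take B (22 @ 242) → take H (21 @ 166) → take 16/37 of E → 76.97; 77/77 used.
4 item(s) taken whole; one partial (take 16/37 of E).

4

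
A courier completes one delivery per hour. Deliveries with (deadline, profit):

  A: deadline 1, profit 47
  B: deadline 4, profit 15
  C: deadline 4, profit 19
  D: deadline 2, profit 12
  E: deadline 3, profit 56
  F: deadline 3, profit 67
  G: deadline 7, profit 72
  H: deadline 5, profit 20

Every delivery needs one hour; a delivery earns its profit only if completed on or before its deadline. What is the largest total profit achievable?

Sort by profit descending; place each in the latest free slot ≤ its deadline.
By profit: G(d7,72), F(d3,67), E(d3,56), A(d1,47), H(d5,20), C(d4,19), B(d4,15), D(d2,12)
G→slot 7; F→slot 3; E→slot 2; A→slot 1; H→slot 5; C→slot 4; B skipped; D skipped.
Profit = 47 + 56 + 67 + 19 + 20 + 72 = 281

281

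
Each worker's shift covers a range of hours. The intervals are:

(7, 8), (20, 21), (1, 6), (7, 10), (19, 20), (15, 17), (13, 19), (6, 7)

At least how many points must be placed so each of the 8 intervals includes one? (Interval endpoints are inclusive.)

Process intervals by earliest right end; each time one isn't hit yet, stab at its right endpoint.
By right end: [1,6]  [6,7]  [7,8]  [7,10]  [15,17]  [13,19]  [19,20]  [20,21]
[1,6] uncovered → point at 6; [7,8] uncovered → point at 8; [15,17] uncovered → point at 17; [19,20] uncovered → point at 20.
Points: 6, 8, 17, 20 (4 total).

4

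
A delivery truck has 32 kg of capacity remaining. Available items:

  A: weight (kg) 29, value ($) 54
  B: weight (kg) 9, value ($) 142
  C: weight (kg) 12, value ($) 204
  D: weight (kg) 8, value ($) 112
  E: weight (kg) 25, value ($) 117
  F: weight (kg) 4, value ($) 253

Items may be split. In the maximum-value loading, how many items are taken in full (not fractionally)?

Ratios (sorted): F 63.25, C 17.00, B 15.78, D 14.00, E 4.68, A 1.86
take F (4 @ 253); take C (12 @ 204); take B (9 @ 142); take 7/8 of D → 98.00. Capacity used 32/32.
3 item(s) taken whole; one partial (take 7/8 of D).

3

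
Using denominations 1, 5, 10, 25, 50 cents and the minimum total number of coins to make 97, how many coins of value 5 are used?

97 = 1×50 + 1×25 + 2×10 + 2×1
Count of 5: 0

0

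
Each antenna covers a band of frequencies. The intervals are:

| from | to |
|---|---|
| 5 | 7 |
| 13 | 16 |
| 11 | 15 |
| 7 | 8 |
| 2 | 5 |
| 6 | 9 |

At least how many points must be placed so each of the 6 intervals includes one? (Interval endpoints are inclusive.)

3

Process intervals by earliest right end; each time one isn't hit yet, stab at its right endpoint.
Sorted: [2,5] [5,7] [7,8] [6,9] [11,15] [13,16]
{[2,5],[5,7]} hit by 5; {[7,8],[6,9]} hit by 8; {[11,15],[13,16]} hit by 15.
Points: 5, 8, 15 (3 total).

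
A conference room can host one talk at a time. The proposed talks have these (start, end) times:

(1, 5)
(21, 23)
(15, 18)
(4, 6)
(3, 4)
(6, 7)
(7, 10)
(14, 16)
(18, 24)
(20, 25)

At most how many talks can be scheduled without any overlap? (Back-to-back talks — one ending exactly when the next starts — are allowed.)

6

Sort by end time and greedily take each interval whose start is ≥ the last chosen end.
Sorted by end: (3,4)  (1,5)  (4,6)  (6,7)  (7,10)  (14,16)  (15,18)  (21,23)  (18,24)  (20,25)
take (3,4); take (4,6); take (6,7); take (7,10); take (14,16); take (21,23).
Selected 6 talks.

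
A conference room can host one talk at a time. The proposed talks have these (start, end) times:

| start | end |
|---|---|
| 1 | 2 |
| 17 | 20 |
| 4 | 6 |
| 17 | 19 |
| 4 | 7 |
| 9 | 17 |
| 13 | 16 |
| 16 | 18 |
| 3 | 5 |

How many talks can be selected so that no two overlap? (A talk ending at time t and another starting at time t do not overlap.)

Sort by end time and greedily take each interval whose start is ≥ the last chosen end.
By end time: (1,2), (3,5), (4,6), (4,7), (13,16), (9,17), (16,18), (17,19), (17,20).
Pick (1,2); next start ≥ 2 → (3,5); next start ≥ 5 → (13,16); next start ≥ 16 → (16,18).
Selected 4 talks.

4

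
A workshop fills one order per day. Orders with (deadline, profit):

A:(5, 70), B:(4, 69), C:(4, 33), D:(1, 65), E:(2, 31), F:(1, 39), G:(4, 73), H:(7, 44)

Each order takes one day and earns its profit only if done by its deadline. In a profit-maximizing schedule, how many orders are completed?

6

Sort by profit descending; place each in the latest free slot ≤ its deadline.
By profit: G(d4,73), A(d5,70), B(d4,69), D(d1,65), H(d7,44), F(d1,39), C(d4,33), E(d2,31)
G→slot 4; A→slot 5; B→slot 3; D→slot 1; H→slot 7; F skipped; C→slot 2; E skipped.
6 of 8 scheduled.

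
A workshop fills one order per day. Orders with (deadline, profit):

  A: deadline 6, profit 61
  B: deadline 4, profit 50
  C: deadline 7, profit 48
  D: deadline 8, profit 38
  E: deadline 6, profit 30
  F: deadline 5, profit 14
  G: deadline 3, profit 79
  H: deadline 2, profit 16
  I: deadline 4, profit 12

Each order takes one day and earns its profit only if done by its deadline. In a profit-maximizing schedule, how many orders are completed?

Take jobs in profit order; each goes to the latest open slot no later than its deadline.
By profit: G(d3,79), A(d6,61), B(d4,50), C(d7,48), D(d8,38), E(d6,30), H(d2,16), F(d5,14), I(d4,12)
G→slot 3; A→slot 6; B→slot 4; C→slot 7; D→slot 8; E→slot 5; H→slot 2; F→slot 1; I skipped.
8 of 9 scheduled.

8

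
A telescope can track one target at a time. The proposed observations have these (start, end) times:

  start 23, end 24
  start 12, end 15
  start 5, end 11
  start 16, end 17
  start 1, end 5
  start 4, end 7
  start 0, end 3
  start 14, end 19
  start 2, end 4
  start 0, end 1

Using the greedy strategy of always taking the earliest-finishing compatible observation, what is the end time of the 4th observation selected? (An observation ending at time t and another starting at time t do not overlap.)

Sort by end time and greedily take each interval whose start is ≥ the last chosen end.
By end time: (0,1), (0,3), (2,4), (1,5), (4,7), (5,11), (12,15), (16,17), (14,19), (23,24).
Pick (0,1); next start ≥ 1 → (2,4); next start ≥ 4 → (4,7); next start ≥ 7 → (12,15); next start ≥ 15 → (16,17); next start ≥ 17 → (23,24).
Selected: (0,1) (2,4) (4,7) (12,15) (16,17) (23,24)

15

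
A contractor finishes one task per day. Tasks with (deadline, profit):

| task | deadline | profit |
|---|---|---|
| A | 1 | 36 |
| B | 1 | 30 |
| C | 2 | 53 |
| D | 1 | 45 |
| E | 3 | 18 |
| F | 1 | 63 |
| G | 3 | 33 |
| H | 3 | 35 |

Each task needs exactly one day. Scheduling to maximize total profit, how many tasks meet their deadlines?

3

Profit order: F=63 C=53 D=45 A=36 H=35 G=33 B=30 E=18
Assign: F→slot 1, C→slot 2, D skipped, A skipped, H→slot 3, G skipped, B skipped, E skipped.
Slots: [1:F] [2:C] [3:H]
3 of 8 scheduled.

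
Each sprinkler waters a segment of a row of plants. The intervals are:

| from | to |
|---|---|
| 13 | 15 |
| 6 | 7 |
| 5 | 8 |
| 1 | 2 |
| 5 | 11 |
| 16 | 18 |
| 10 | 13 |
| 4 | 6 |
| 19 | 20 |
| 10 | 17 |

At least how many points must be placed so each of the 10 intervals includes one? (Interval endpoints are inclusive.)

Process intervals by earliest right end; each time one isn't hit yet, stab at its right endpoint.
By right end: [1,2]  [4,6]  [6,7]  [5,8]  [5,11]  [10,13]  [13,15]  [10,17]  [16,18]  [19,20]
[1,2] uncovered → point at 2; [4,6] uncovered → point at 6; [10,13] uncovered → point at 13; [16,18] uncovered → point at 18; [19,20] uncovered → point at 20.
Points: 2, 6, 13, 18, 20 (5 total).

5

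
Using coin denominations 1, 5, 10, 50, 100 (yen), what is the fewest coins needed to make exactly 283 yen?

283 − 2×100→83 − 1×50→33 − 3×10→3 − 3×1→0
Total coins = 2 + 1 + 3 + 3 = 9

9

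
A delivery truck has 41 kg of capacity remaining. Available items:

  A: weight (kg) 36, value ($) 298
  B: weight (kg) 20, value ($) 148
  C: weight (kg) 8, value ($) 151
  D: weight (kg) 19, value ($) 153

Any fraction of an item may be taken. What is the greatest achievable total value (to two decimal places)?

424.17

Sort by value per unit weight and fill in that order.
Order: C (151/8=18.88) > A (298/36=8.28) > D (153/19=8.05) > B (148/20=7.40)
Fill: take C (8 @ 151) → take 33/36 of A → 273.17; 41/41 used.
Total value = 424.17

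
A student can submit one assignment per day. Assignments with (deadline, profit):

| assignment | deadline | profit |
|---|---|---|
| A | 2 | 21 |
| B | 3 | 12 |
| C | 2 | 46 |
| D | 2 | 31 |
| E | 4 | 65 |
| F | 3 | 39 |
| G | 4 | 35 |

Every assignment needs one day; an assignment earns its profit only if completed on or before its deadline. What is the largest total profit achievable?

Sort by profit descending; place each in the latest free slot ≤ its deadline.
Profit order: E=65 C=46 F=39 G=35 D=31 A=21 B=12
Assign: E→slot 4, C→slot 2, F→slot 3, G→slot 1, D skipped, A skipped, B skipped.
Slots: [1:G] [2:C] [3:F] [4:E]
Profit = 35 + 46 + 39 + 65 = 185

185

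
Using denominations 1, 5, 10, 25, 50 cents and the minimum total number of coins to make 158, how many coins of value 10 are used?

0

158 = 3×50 + 1×5 + 3×1
Count of 10: 0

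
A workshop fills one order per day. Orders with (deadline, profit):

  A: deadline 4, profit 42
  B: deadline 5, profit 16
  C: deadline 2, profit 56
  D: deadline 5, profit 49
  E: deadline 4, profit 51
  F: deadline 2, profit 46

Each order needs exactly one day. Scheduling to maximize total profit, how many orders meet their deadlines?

5

Take jobs in profit order; each goes to the latest open slot no later than its deadline.
By profit: C(d2,56), E(d4,51), D(d5,49), F(d2,46), A(d4,42), B(d5,16)
C→slot 2; E→slot 4; D→slot 5; F→slot 1; A→slot 3; B skipped.
5 of 6 scheduled.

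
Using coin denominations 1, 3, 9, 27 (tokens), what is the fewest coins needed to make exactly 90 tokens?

Greedy: take as many of the largest coin as possible, then repeat with the remainder.
90 = 3×27 + 1×9
Total coins = 3 + 1 = 4

4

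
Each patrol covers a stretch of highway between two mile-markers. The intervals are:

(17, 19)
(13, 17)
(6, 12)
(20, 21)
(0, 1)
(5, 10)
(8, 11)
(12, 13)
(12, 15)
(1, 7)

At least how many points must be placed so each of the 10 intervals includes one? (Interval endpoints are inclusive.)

Sorted: [0,1] [1,7] [5,10] [8,11] [6,12] [12,13] [12,15] [13,17] [17,19] [20,21]
{[0,1],[1,7]} hit by 1; {[5,10],[8,11],[6,12]} hit by 10; {[12,13],[12,15],[13,17]} hit by 13; {[17,19]} hit by 19; {[20,21]} hit by 21.
Points: 1, 10, 13, 19, 21 (5 total).

5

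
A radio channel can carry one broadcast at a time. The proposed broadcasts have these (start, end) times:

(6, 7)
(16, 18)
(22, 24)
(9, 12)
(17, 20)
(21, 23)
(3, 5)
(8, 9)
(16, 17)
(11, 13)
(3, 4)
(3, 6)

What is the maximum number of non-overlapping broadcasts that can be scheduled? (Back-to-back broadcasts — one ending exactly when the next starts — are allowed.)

7

Greedy by earliest finish: after sorting by end time, pick each interval compatible with the last pick.
Sorted by end: (3,4)  (3,5)  (3,6)  (6,7)  (8,9)  (9,12)  (11,13)  (16,17)  (16,18)  (17,20)  (21,23)  (22,24)
take (3,4); take (6,7); take (8,9); take (9,12); skip (11,13); take (16,17); take (17,20); take (21,23).
Selected 7 broadcasts.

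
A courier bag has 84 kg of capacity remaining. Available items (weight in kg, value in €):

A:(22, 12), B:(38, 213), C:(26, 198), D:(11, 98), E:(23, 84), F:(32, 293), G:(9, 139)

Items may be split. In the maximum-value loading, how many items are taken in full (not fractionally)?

4

Greedy by value/weight ratio, highest first.
Order: G (139/9=15.44) > F (293/32=9.16) > D (98/11=8.91) > C (198/26=7.62) > B (213/38=5.61) > E (84/23=3.65) > A (12/22=0.55)
Fill: take G (9 @ 139) → take F (32 @ 293) → take D (11 @ 98) → take C (26 @ 198) → take 6/38 of B → 33.63; 84/84 used.
4 item(s) taken whole; one partial (take 6/38 of B).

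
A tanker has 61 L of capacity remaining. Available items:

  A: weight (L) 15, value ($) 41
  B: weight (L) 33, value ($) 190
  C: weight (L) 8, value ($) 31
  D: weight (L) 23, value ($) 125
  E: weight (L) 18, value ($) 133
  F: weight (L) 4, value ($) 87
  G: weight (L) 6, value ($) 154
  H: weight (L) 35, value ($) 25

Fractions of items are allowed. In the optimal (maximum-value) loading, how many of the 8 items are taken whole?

4

Greedy by value/weight ratio, highest first.
Order: G (154/6=25.67) > F (87/4=21.75) > E (133/18=7.39) > B (190/33=5.76) > D (125/23=5.43) > C (31/8=3.88) > A (41/15=2.73) > H (25/35=0.71)
Fill: take G (6 @ 154) → take F (4 @ 87) → take E (18 @ 133) → take B (33 @ 190); 61/61 used.
4 item(s) taken whole.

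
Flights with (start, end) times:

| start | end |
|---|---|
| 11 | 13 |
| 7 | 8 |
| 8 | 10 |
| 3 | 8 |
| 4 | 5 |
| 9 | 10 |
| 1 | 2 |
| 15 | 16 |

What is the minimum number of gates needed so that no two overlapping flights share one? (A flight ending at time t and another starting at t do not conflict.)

The answer is the maximum number of intervals overlapping at any instant.
Events (time:±→running): 1:+→1 2:-→0 3:+→1 4:+→2 … peak 2.

2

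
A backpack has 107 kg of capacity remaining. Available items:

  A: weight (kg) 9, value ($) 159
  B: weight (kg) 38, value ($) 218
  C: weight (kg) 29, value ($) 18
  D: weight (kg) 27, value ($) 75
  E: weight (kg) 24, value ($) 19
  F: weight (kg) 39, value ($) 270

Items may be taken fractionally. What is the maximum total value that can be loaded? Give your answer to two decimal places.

Ratios (sorted): A 17.67, F 6.92, B 5.74, D 2.78, E 0.79, C 0.62
take A (9 @ 159); take F (39 @ 270); take B (38 @ 218); take 21/27 of D → 58.33. Capacity used 107/107.
Total value = 705.33

705.33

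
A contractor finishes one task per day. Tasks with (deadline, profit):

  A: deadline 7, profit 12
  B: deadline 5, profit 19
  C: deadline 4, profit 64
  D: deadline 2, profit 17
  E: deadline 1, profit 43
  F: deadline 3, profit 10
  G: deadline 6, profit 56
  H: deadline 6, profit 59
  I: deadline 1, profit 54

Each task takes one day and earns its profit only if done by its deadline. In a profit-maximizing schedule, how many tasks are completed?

Sort by profit descending; place each in the latest free slot ≤ its deadline.
Profit order: C=64 H=59 G=56 I=54 E=43 B=19 D=17 A=12 F=10
Assign: C→slot 4, H→slot 6, G→slot 5, I→slot 1, E skipped, B→slot 3, D→slot 2, A→slot 7, F skipped.
Slots: [1:I] [2:D] [3:B] [4:C] [5:G] [6:H] [7:A]
7 of 9 scheduled.

7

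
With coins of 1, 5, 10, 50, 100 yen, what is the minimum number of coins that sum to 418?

9

Greedy: take as many of the largest coin as possible, then repeat with the remainder.
418 − 4×100→18 − 1×10→8 − 1×5→3 − 3×1→0
Total coins = 4 + 1 + 1 + 3 = 9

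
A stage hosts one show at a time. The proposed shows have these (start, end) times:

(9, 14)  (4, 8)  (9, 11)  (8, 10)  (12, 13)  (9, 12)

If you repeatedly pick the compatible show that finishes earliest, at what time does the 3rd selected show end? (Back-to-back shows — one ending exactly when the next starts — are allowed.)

Order by finish time; keep every interval that doesn't clash with the previous kept one.
By end time: (4,8), (8,10), (9,11), (9,12), (12,13), (9,14).
Pick (4,8); next start ≥ 8 → (8,10); next start ≥ 10 → (12,13).
Selected: (4,8) (8,10) (12,13)

13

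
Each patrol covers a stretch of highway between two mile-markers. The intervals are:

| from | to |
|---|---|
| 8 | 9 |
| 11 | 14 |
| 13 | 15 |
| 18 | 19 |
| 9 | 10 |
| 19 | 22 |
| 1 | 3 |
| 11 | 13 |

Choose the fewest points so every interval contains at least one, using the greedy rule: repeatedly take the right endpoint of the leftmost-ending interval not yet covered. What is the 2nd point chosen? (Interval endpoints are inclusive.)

9

Process intervals by earliest right end; each time one isn't hit yet, stab at its right endpoint.
Sorted: [1,3] [8,9] [9,10] [11,13] [11,14] [13,15] [18,19] [19,22]
{[1,3]} hit by 3; {[8,9],[9,10]} hit by 9; {[11,13],[11,14],[13,15]} hit by 13; {[18,19],[19,22]} hit by 19.
Points: 3, 9, 13, 19 (4 total).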